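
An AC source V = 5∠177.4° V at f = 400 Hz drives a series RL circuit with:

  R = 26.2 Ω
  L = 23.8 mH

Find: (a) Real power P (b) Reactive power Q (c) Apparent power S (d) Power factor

Step 1 — Angular frequency: ω = 2π·f = 2π·400 = 2513 rad/s.
Step 2 — Component impedances:
  R: Z = R = 26.2 Ω
  L: Z = jωL = j·2513·0.0238 = 0 + j59.82 Ω
Step 3 — Series combination: Z_total = R + L = 26.2 + j59.82 Ω = 65.3∠66.3° Ω.
Step 4 — Source phasor: V = 5∠177.4° V = -4.995 + j0.2268 V.
Step 5 — Current: I = V / Z = -0.02751 + j0.07146 A = 0.07657∠111.1° A.
Step 6 — Complex power: S = V·I* = 0.1536 + j0.3507 VA.
Step 7 — Real power: P = Re(S) = 0.1536 W.
Step 8 — Reactive power: Q = Im(S) = 0.3507 VAR.
Step 9 — Apparent power: |S| = 0.3828 VA.
Step 10 — Power factor: PF = P/|S| = 0.4012 (lagging).

(a) P = 0.1536 W  (b) Q = 0.3507 VAR  (c) S = 0.3828 VA  (d) PF = 0.4012 (lagging)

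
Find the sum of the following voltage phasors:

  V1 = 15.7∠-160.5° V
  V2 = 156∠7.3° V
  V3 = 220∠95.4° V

Step 1 — Convert each phasor to rectangular form:
  V1 = 15.7·(cos(-160.5°) + j·sin(-160.5°)) = -14.8 - j5.241 V
  V2 = 156·(cos(7.3°) + j·sin(7.3°)) = 154.7 + j19.82 V
  V3 = 220·(cos(95.4°) + j·sin(95.4°)) = -20.7 + j219 V
Step 2 — Sum components: V_total = 119.2 + j233.6 V.
Step 3 — Convert to polar: |V_total| = 262.3 V, ∠V_total = 63.0°.

V_total = 262.3∠63.0° V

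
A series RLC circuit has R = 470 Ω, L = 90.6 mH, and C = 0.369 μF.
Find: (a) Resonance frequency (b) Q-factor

Step 1 — Resonance condition Im(Z)=0 gives ω₀ = 1/√(LC).
Step 2 — ω₀ = 1/√(0.0906·3.69e-07) = 5469 rad/s.
Step 3 — f₀ = ω₀/(2π) = 870.4 Hz.
Step 4 — Series Q: Q = ω₀L/R = 5469·0.0906/470 = 1.054.

(a) f₀ = 870.4 Hz  (b) Q = 1.054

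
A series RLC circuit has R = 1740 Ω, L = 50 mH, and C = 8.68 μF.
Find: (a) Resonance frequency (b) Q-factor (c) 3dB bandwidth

Step 1 — Resonance: ω₀ = 1/√(LC) = 1/√(0.05·8.68e-06) = 1518 rad/s.
Step 2 — f₀ = ω₀/(2π) = 241.6 Hz.
Step 3 — Series Q: Q = ω₀L/R = 1518·0.05/1740 = 0.04362.
Step 4 — Bandwidth: Δω = ω₀/Q = 3.48e+04 rad/s; BW = Δω/(2π) = 5539 Hz.

(a) f₀ = 241.6 Hz  (b) Q = 0.04362  (c) BW = 5539 Hz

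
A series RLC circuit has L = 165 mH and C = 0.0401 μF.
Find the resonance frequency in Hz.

Step 1 — Resonance condition Im(Z)=0 gives ω₀ = 1/√(LC).
Step 2 — ω₀ = 1/√(0.165·4.01e-08) = 1.229e+04 rad/s.
Step 3 — f₀ = ω₀/(2π) = 1957 Hz.

f₀ = 1957 Hz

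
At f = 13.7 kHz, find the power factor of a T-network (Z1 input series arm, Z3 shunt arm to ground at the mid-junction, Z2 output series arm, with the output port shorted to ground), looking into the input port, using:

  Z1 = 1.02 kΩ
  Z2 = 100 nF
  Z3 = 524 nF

Step 1 — Angular frequency: ω = 2π·f = 2π·1.37e+04 = 8.608e+04 rad/s.
Step 2 — Component impedances:
  Z1: Z = R = 1020 Ω
  Z2: Z = 1/(jωC) = -j/(ω·C) = 0 - j116.2 Ω
  Z3: Z = 1/(jωC) = -j/(ω·C) = 0 - j22.17 Ω
Step 3 — With the output port shorted to ground, the output series arm Z2 runs from the junction to ground; the shunt arm Z3 also runs from the junction to ground. They appear in parallel: Z3 || Z2 = 0 - j18.62 Ω.
Step 4 — Series with input arm Z1: Z_in = Z1 + (Z3 || Z2) = 1020 - j18.62 Ω = 1020∠-1.0° Ω.
Step 5 — Power factor: PF = cos(φ) = Re(Z)/|Z| = 1020/1020.2 = 0.9998.
Step 6 — Type: Im(Z) = -18.62 ⇒ leading (phase φ = -1.0°).

PF = 0.9998 (leading, φ = -1.0°)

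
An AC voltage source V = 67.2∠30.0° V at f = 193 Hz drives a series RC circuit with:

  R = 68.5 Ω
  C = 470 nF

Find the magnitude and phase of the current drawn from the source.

Step 1 — Angular frequency: ω = 2π·f = 2π·193 = 1213 rad/s.
Step 2 — Component impedances:
  R: Z = R = 68.5 Ω
  C: Z = 1/(jωC) = -j/(ω·C) = 0 - j1755 Ω
Step 3 — Series combination: Z_total = R + C = 68.5 - j1755 Ω = 1756∠-87.8° Ω.
Step 4 — Source phasor: V = 67.2∠30.0° V = 58.2 + j33.6 V.
Step 5 — Ohm's law: I = V / Z_total = (58.2 + j33.6) / (68.5 - j1755) = -0.01783 + j0.03387 A.
Step 6 — Convert to polar: |I| = 0.03827 A, ∠I = 117.8°.

I = 0.03827∠117.8° A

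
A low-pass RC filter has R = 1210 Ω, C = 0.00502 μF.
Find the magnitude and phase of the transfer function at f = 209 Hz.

Step 1 — Angular frequency: ω = 2π·209 = 1313 rad/s.
Step 2 — Transfer function: H(jω) = 1/(1 + jωRC).
Step 3 — Denominator: 1 + jωRC = 1 + j·1313·1210·5.02e-09 = 1 + j0.007977.
Step 4 — H = 0.9999 - j0.007976.
Step 5 — Magnitude: |H| = 1 (-0.0 dB); phase: φ = -0.5°.

|H| = 1 (-0.0 dB), φ = -0.5°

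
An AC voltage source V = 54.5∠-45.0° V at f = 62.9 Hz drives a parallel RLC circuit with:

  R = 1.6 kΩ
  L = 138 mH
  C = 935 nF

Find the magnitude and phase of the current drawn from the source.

Step 1 — Angular frequency: ω = 2π·f = 2π·62.9 = 395.2 rad/s.
Step 2 — Component impedances:
  R: Z = R = 1600 Ω
  L: Z = jωL = j·395.2·0.138 = 0 + j54.54 Ω
  C: Z = 1/(jωC) = -j/(ω·C) = 0 - j2706 Ω
Step 3 — Parallel combination: 1/Z_total = 1/R + 1/L + 1/C; Z_total = 1.934 + j55.59 Ω = 55.63∠88.0° Ω.
Step 4 — Source phasor: V = 54.5∠-45.0° V = 38.54 - j38.54 V.
Step 5 — Ohm's law: I = V / Z_total = (38.54 - j38.54) / (1.934 + j55.59) = -0.6683 - j0.7164 A.
Step 6 — Convert to polar: |I| = 0.9797 A, ∠I = -133.0°.

I = 0.9797∠-133.0° A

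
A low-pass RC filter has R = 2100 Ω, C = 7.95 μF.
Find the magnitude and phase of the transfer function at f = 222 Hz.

Step 1 — Angular frequency: ω = 2π·222 = 1395 rad/s.
Step 2 — Transfer function: H(jω) = 1/(1 + jωRC).
Step 3 — Denominator: 1 + jωRC = 1 + j·1395·2100·7.95e-06 = 1 + j23.29.
Step 4 — H = 0.001841 - j0.04286.
Step 5 — Magnitude: |H| = 0.0429 (-27.4 dB); phase: φ = -87.5°.

|H| = 0.0429 (-27.4 dB), φ = -87.5°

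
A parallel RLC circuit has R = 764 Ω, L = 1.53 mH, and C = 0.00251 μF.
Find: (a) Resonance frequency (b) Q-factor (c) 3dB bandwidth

Step 1 — Resonance: ω₀ = 1/√(LC) = 1/√(0.00153·2.51e-09) = 5.103e+05 rad/s.
Step 2 — f₀ = ω₀/(2π) = 8.122e+04 Hz.
Step 3 — Parallel Q: Q = R/(ω₀L) = 764/(5.103e+05·0.00153) = 0.9786.
Step 4 — Bandwidth: Δω = ω₀/Q = 5.215e+05 rad/s; BW = Δω/(2π) = 8.3e+04 Hz.

(a) f₀ = 8.122e+04 Hz  (b) Q = 0.9786  (c) BW = 8.3e+04 Hz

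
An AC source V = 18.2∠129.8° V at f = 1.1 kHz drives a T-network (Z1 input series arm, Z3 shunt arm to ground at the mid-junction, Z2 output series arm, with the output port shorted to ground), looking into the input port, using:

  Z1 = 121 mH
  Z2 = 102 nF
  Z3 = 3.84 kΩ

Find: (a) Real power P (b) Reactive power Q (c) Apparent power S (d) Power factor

Step 1 — Angular frequency: ω = 2π·f = 2π·1100 = 6912 rad/s.
Step 2 — Component impedances:
  Z1: Z = jωL = j·6912·0.121 = 0 + j836.3 Ω
  Z2: Z = 1/(jωC) = -j/(ω·C) = 0 - j1418 Ω
  Z3: Z = R = 3840 Ω
Step 3 — With the output port shorted to ground, the output series arm Z2 runs from the junction to ground; the shunt arm Z3 also runs from the junction to ground. They appear in parallel: Z3 || Z2 = 461.1 - j1248 Ω.
Step 4 — Series with input arm Z1: Z_in = Z1 + (Z3 || Z2) = 461.1 - j411.9 Ω = 618.3∠-41.8° Ω.
Step 5 — Source phasor: V = 18.2∠129.8° V = -11.65 + j13.98 V.
Step 6 — Current: I = V / Z = -0.02912 + j0.004313 A = 0.02944∠171.6° A.
Step 7 — Complex power: S = V·I* = 0.3996 - j0.3569 VA.
Step 8 — Real power: P = Re(S) = 0.3996 W.
Step 9 — Reactive power: Q = Im(S) = -0.3569 VAR.
Step 10 — Apparent power: |S| = 0.5358 VA.
Step 11 — Power factor: PF = P/|S| = 0.7458 (leading).

(a) P = 0.3996 W  (b) Q = -0.3569 VAR  (c) S = 0.5358 VA  (d) PF = 0.7458 (leading)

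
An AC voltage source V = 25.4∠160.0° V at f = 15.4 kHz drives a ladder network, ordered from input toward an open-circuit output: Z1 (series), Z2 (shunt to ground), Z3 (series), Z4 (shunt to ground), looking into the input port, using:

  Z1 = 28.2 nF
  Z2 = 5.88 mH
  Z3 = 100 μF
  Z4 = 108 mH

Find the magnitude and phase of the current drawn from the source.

Step 1 — Angular frequency: ω = 2π·f = 2π·1.54e+04 = 9.676e+04 rad/s.
Step 2 — Component impedances:
  Z1: Z = 1/(jωC) = -j/(ω·C) = 0 - j366.5 Ω
  Z2: Z = jωL = j·9.676e+04·0.00588 = 0 + j569 Ω
  Z3: Z = 1/(jωC) = -j/(ω·C) = 0 - j0.1033 Ω
  Z4: Z = jωL = j·9.676e+04·0.108 = 0 + j1.045e+04 Ω
Step 3 — Ladder network (open output): work backward from the far end, alternating series and parallel combinations. Z_in = 0 + j173.1 Ω = 173.1∠90.0° Ω.
Step 4 — Source phasor: V = 25.4∠160.0° V = -23.87 + j8.687 V.
Step 5 — Ohm's law: I = V / Z_total = (-23.87 + j8.687) / (0 + j173.1) = 0.05019 + j0.1379 A.
Step 6 — Convert to polar: |I| = 0.1467 A, ∠I = 70.0°.

I = 0.1467∠70.0° A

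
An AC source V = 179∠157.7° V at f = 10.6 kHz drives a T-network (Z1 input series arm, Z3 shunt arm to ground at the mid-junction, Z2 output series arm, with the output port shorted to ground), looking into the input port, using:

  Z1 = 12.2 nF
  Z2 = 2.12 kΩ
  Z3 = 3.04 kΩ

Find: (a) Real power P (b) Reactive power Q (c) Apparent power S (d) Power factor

Step 1 — Angular frequency: ω = 2π·f = 2π·1.06e+04 = 6.66e+04 rad/s.
Step 2 — Component impedances:
  Z1: Z = 1/(jωC) = -j/(ω·C) = 0 - j1231 Ω
  Z2: Z = R = 2120 Ω
  Z3: Z = R = 3040 Ω
Step 3 — With the output port shorted to ground, the output series arm Z2 runs from the junction to ground; the shunt arm Z3 also runs from the junction to ground. They appear in parallel: Z3 || Z2 = 1249 Ω.
Step 4 — Series with input arm Z1: Z_in = Z1 + (Z3 || Z2) = 1249 - j1231 Ω = 1753∠-44.6° Ω.
Step 5 — Source phasor: V = 179∠157.7° V = -165.6 + j67.92 V.
Step 6 — Current: I = V / Z = -0.09446 - j0.0387 A = 0.1021∠-157.7° A.
Step 7 — Complex power: S = V·I* = 13.02 - j12.83 VA.
Step 8 — Real power: P = Re(S) = 13.02 W.
Step 9 — Reactive power: Q = Im(S) = -12.83 VAR.
Step 10 — Apparent power: |S| = 18.27 VA.
Step 11 — Power factor: PF = P/|S| = 0.7123 (leading).

(a) P = 13.02 W  (b) Q = -12.83 VAR  (c) S = 18.27 VA  (d) PF = 0.7123 (leading)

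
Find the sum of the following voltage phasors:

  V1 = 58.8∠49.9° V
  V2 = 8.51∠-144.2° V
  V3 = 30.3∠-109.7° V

Step 1 — Convert each phasor to rectangular form:
  V1 = 58.8·(cos(49.9°) + j·sin(49.9°)) = 37.87 + j44.98 V
  V2 = 8.51·(cos(-144.2°) + j·sin(-144.2°)) = -6.902 - j4.978 V
  V3 = 30.3·(cos(-109.7°) + j·sin(-109.7°)) = -10.21 - j28.53 V
Step 2 — Sum components: V_total = 20.76 + j11.47 V.
Step 3 — Convert to polar: |V_total| = 23.72 V, ∠V_total = 28.9°.

V_total = 23.72∠28.9° V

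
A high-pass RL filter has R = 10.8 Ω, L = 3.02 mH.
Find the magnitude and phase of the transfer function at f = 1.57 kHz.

Step 1 — Angular frequency: ω = 2π·1570 = 9865 rad/s.
Step 2 — Transfer function: H(jω) = jωL/(R + jωL).
Step 3 — Numerator jωL = j·29.79; denominator R + jωL = 10.8 + j29.79.
Step 4 — H = 0.8838 + j0.3204.
Step 5 — Magnitude: |H| = 0.9401 (-0.5 dB); phase: φ = 19.9°.

|H| = 0.9401 (-0.5 dB), φ = 19.9°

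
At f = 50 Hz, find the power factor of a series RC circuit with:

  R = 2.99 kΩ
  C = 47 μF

Step 1 — Angular frequency: ω = 2π·f = 2π·50 = 314.2 rad/s.
Step 2 — Component impedances:
  R: Z = R = 2990 Ω
  C: Z = 1/(jωC) = -j/(ω·C) = 0 - j67.73 Ω
Step 3 — Series combination: Z_total = R + C = 2990 - j67.73 Ω = 2991∠-1.3° Ω.
Step 4 — Power factor: PF = cos(φ) = Re(Z)/|Z| = 2990/2991 = 0.9997.
Step 5 — Type: Im(Z) = -67.73 ⇒ leading (phase φ = -1.3°).

PF = 0.9997 (leading, φ = -1.3°)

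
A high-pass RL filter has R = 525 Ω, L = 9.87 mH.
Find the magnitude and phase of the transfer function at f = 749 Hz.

Step 1 — Angular frequency: ω = 2π·749 = 4706 rad/s.
Step 2 — Transfer function: H(jω) = jωL/(R + jωL).
Step 3 — Numerator jωL = j·46.45; denominator R + jωL = 525 + j46.45.
Step 4 — H = 0.007767 + j0.08779.
Step 5 — Magnitude: |H| = 0.08813 (-21.1 dB); phase: φ = 84.9°.

|H| = 0.08813 (-21.1 dB), φ = 84.9°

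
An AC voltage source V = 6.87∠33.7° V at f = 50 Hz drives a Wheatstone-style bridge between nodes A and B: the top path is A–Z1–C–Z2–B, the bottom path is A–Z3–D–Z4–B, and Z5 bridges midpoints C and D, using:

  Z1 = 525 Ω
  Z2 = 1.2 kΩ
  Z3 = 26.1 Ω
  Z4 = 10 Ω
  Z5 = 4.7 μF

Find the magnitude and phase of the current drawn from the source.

Step 1 — Angular frequency: ω = 2π·f = 2π·50 = 314.2 rad/s.
Step 2 — Component impedances:
  Z1: Z = R = 525 Ω
  Z2: Z = R = 1200 Ω
  Z3: Z = R = 26.1 Ω
  Z4: Z = R = 10 Ω
  Z5: Z = 1/(jωC) = -j/(ω·C) = 0 - j677.3 Ω
Step 3 — Bridge requires nodal analysis (the Z5 bridge couples midpoints C and D, so the two paths cannot be reduced to a simple series/parallel combination). Setting node B to ground and injecting 1 A at node A, the 3-node admittance system at A, C, D solves to V_A = Z_AB = 35.22 - j0.2465 Ω = 35.22∠-0.4° Ω.
Step 4 — Source phasor: V = 6.87∠33.7° V = 5.716 + j3.812 V.
Step 5 — Ohm's law: I = V / Z_total = (5.716 + j3.812) / (35.22 - j0.2465) = 0.1615 + j0.1094 A.
Step 6 — Convert to polar: |I| = 0.195 A, ∠I = 34.1°.

I = 0.195∠34.1° A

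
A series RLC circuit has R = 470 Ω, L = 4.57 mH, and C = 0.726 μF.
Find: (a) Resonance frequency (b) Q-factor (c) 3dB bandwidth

Step 1 — Resonance: ω₀ = 1/√(LC) = 1/√(0.00457·7.26e-07) = 1.736e+04 rad/s.
Step 2 — f₀ = ω₀/(2π) = 2763 Hz.
Step 3 — Series Q: Q = ω₀L/R = 1.736e+04·0.00457/470 = 0.1688.
Step 4 — Bandwidth: Δω = ω₀/Q = 1.028e+05 rad/s; BW = Δω/(2π) = 1.637e+04 Hz.

(a) f₀ = 2763 Hz  (b) Q = 0.1688  (c) BW = 1.637e+04 Hz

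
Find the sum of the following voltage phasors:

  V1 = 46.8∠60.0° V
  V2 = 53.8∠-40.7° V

Step 1 — Convert each phasor to rectangular form:
  V1 = 46.8·(cos(60.0°) + j·sin(60.0°)) = 23.4 + j40.53 V
  V2 = 53.8·(cos(-40.7°) + j·sin(-40.7°)) = 40.79 - j35.08 V
Step 2 — Sum components: V_total = 64.19 + j5.447 V.
Step 3 — Convert to polar: |V_total| = 64.42 V, ∠V_total = 4.9°.

V_total = 64.42∠4.9° V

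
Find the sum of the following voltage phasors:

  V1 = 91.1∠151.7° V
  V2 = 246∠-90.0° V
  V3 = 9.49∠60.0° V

Step 1 — Convert each phasor to rectangular form:
  V1 = 91.1·(cos(151.7°) + j·sin(151.7°)) = -80.21 + j43.19 V
  V2 = 246·(cos(-90.0°) + j·sin(-90.0°)) = 0 - j246 V
  V3 = 9.49·(cos(60.0°) + j·sin(60.0°)) = 4.745 + j8.219 V
Step 2 — Sum components: V_total = -75.47 - j194.6 V.
Step 3 — Convert to polar: |V_total| = 208.7 V, ∠V_total = -111.2°.

V_total = 208.7∠-111.2° V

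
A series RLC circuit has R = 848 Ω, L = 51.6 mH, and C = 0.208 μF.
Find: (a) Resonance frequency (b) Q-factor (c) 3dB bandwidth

Step 1 — Resonance condition Im(Z)=0 gives ω₀ = 1/√(LC).
Step 2 — ω₀ = 1/√(0.0516·2.08e-07) = 9653 rad/s.
Step 3 — f₀ = ω₀/(2π) = 1536 Hz.
Step 4 — Series Q: Q = ω₀L/R = 9653·0.0516/848 = 0.5874.
Step 5 — 3dB bandwidth: Δω = ω₀/Q = 1.643e+04 rad/s; BW = Δω/(2π) = 2616 Hz.

(a) f₀ = 1536 Hz  (b) Q = 0.5874  (c) BW = 2616 Hz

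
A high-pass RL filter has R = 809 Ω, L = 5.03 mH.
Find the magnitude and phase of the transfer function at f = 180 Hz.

Step 1 — Angular frequency: ω = 2π·180 = 1131 rad/s.
Step 2 — Transfer function: H(jω) = jωL/(R + jωL).
Step 3 — Numerator jωL = j·5.689; denominator R + jωL = 809 + j5.689.
Step 4 — H = 4.944e-05 + j0.007032.
Step 5 — Magnitude: |H| = 0.007032 (-43.1 dB); phase: φ = 89.6°.

|H| = 0.007032 (-43.1 dB), φ = 89.6°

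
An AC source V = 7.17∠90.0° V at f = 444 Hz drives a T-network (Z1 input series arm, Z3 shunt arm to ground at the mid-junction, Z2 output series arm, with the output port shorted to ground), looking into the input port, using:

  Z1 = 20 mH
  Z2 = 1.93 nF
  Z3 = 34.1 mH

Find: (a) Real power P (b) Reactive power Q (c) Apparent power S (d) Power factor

Step 1 — Angular frequency: ω = 2π·f = 2π·444 = 2790 rad/s.
Step 2 — Component impedances:
  Z1: Z = jωL = j·2790·0.02 = 0 + j55.79 Ω
  Z2: Z = 1/(jωC) = -j/(ω·C) = 0 - j1.857e+05 Ω
  Z3: Z = jωL = j·2790·0.0341 = 0 + j95.13 Ω
Step 3 — With the output port shorted to ground, the output series arm Z2 runs from the junction to ground; the shunt arm Z3 also runs from the junction to ground. They appear in parallel: Z3 || Z2 = 0 + j95.18 Ω.
Step 4 — Series with input arm Z1: Z_in = Z1 + (Z3 || Z2) = 0 + j151 Ω = 151∠90.0° Ω.
Step 5 — Source phasor: V = 7.17∠90.0° V = 0 + j7.17 V.
Step 6 — Current: I = V / Z = 0.04749 A = 0.04749∠-0.0° A.
Step 7 — Complex power: S = V·I* = 0 + j0.3405 VA.
Step 8 — Real power: P = Re(S) = 0 W.
Step 9 — Reactive power: Q = Im(S) = 0.3405 VAR.
Step 10 — Apparent power: |S| = 0.3405 VA.
Step 11 — Power factor: PF = P/|S| = 0 (lagging).

(a) P = 0 W  (b) Q = 0.3405 VAR  (c) S = 0.3405 VA  (d) PF = 0 (lagging)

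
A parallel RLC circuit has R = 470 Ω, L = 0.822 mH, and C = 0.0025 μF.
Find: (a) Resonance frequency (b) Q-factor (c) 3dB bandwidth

Step 1 — Resonance: ω₀ = 1/√(LC) = 1/√(0.000822·2.5e-09) = 6.976e+05 rad/s.
Step 2 — f₀ = ω₀/(2π) = 1.11e+05 Hz.
Step 3 — Parallel Q: Q = R/(ω₀L) = 470/(6.976e+05·0.000822) = 0.8197.
Step 4 — Bandwidth: Δω = ω₀/Q = 8.511e+05 rad/s; BW = Δω/(2π) = 1.355e+05 Hz.

(a) f₀ = 1.11e+05 Hz  (b) Q = 0.8197  (c) BW = 1.355e+05 Hz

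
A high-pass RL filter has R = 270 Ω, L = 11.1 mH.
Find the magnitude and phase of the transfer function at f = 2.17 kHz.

Step 1 — Angular frequency: ω = 2π·2170 = 1.363e+04 rad/s.
Step 2 — Transfer function: H(jω) = jωL/(R + jωL).
Step 3 — Numerator jωL = j·151.3; denominator R + jωL = 270 + j151.3.
Step 4 — H = 0.2391 + j0.4265.
Step 5 — Magnitude: |H| = 0.489 (-6.2 dB); phase: φ = 60.7°.

|H| = 0.489 (-6.2 dB), φ = 60.7°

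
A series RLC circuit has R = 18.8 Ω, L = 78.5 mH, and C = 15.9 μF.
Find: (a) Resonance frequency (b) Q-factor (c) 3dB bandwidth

Step 1 — Resonance condition Im(Z)=0 gives ω₀ = 1/√(LC).
Step 2 — ω₀ = 1/√(0.0785·1.59e-05) = 895.1 rad/s.
Step 3 — f₀ = ω₀/(2π) = 142.5 Hz.
Step 4 — Series Q: Q = ω₀L/R = 895.1·0.0785/18.8 = 3.737.
Step 5 — 3dB bandwidth: Δω = ω₀/Q = 239.5 rad/s; BW = Δω/(2π) = 38.12 Hz.

(a) f₀ = 142.5 Hz  (b) Q = 3.737  (c) BW = 38.12 Hz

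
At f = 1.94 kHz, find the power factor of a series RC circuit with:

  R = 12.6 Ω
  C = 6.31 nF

Step 1 — Angular frequency: ω = 2π·f = 2π·1940 = 1.219e+04 rad/s.
Step 2 — Component impedances:
  R: Z = R = 12.6 Ω
  C: Z = 1/(jωC) = -j/(ω·C) = 0 - j1.3e+04 Ω
Step 3 — Series combination: Z_total = R + C = 12.6 - j1.3e+04 Ω = 1.3e+04∠-89.9° Ω.
Step 4 — Power factor: PF = cos(φ) = Re(Z)/|Z| = 12.6/13001.4 = 0.0009691.
Step 5 — Type: Im(Z) = -1.3e+04 ⇒ leading (phase φ = -89.9°).

PF = 0.0009691 (leading, φ = -89.9°)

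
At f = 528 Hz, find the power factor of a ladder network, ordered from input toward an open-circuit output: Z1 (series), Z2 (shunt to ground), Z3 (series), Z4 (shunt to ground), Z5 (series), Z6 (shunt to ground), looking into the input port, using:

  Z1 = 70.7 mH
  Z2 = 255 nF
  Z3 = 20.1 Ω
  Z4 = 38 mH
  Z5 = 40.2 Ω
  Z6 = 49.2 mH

Step 1 — Angular frequency: ω = 2π·f = 2π·528 = 3318 rad/s.
Step 2 — Component impedances:
  Z1: Z = jωL = j·3318·0.0707 = 0 + j234.5 Ω
  Z2: Z = 1/(jωC) = -j/(ω·C) = 0 - j1182 Ω
  Z3: Z = R = 20.1 Ω
  Z4: Z = jωL = j·3318·0.038 = 0 + j126.1 Ω
  Z5: Z = R = 40.2 Ω
  Z6: Z = jωL = j·3318·0.0492 = 0 + j163.2 Ω
Step 3 — Ladder network (open output): work backward from the far end, alternating series and parallel combinations. Z_in = 31.27 + j310.6 Ω = 312.2∠84.3° Ω.
Step 4 — Power factor: PF = cos(φ) = Re(Z)/|Z| = 31.27/312.2 = 0.1002.
Step 5 — Type: Im(Z) = 310.6 ⇒ lagging (phase φ = 84.3°).

PF = 0.1002 (lagging, φ = 84.3°)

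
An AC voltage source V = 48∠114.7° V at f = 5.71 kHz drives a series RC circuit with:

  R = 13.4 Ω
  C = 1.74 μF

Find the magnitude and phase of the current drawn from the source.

Step 1 — Angular frequency: ω = 2π·f = 2π·5710 = 3.588e+04 rad/s.
Step 2 — Component impedances:
  R: Z = R = 13.4 Ω
  C: Z = 1/(jωC) = -j/(ω·C) = 0 - j16.02 Ω
Step 3 — Series combination: Z_total = R + C = 13.4 - j16.02 Ω = 20.88∠-50.1° Ω.
Step 4 — Source phasor: V = 48∠114.7° V = -20.06 + j43.61 V.
Step 5 — Ohm's law: I = V / Z_total = (-20.06 + j43.61) / (13.4 - j16.02) = -2.218 + j0.6031 A.
Step 6 — Convert to polar: |I| = 2.298 A, ∠I = 164.8°.

I = 2.298∠164.8° A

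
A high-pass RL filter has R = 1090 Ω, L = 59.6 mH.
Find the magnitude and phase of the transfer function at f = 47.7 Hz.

Step 1 — Angular frequency: ω = 2π·47.7 = 299.7 rad/s.
Step 2 — Transfer function: H(jω) = jωL/(R + jωL).
Step 3 — Numerator jωL = j·17.86; denominator R + jωL = 1090 + j17.86.
Step 4 — H = 0.0002685 + j0.01638.
Step 5 — Magnitude: |H| = 0.01639 (-35.7 dB); phase: φ = 89.1°.

|H| = 0.01639 (-35.7 dB), φ = 89.1°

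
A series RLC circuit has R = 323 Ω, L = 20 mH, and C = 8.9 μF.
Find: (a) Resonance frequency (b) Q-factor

Step 1 — Resonance condition Im(Z)=0 gives ω₀ = 1/√(LC).
Step 2 — ω₀ = 1/√(0.02·8.9e-06) = 2370 rad/s.
Step 3 — f₀ = ω₀/(2π) = 377.2 Hz.
Step 4 — Series Q: Q = ω₀L/R = 2370·0.02/323 = 0.1468.

(a) f₀ = 377.2 Hz  (b) Q = 0.1468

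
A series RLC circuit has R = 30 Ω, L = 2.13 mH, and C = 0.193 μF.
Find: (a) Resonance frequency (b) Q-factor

Step 1 — Resonance condition Im(Z)=0 gives ω₀ = 1/√(LC).
Step 2 — ω₀ = 1/√(0.00213·1.93e-07) = 4.932e+04 rad/s.
Step 3 — f₀ = ω₀/(2π) = 7850 Hz.
Step 4 — Series Q: Q = ω₀L/R = 4.932e+04·0.00213/30 = 3.502.

(a) f₀ = 7850 Hz  (b) Q = 3.502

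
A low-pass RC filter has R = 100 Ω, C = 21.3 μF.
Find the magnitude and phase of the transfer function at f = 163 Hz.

Step 1 — Angular frequency: ω = 2π·163 = 1024 rad/s.
Step 2 — Transfer function: H(jω) = 1/(1 + jωRC).
Step 3 — Denominator: 1 + jωRC = 1 + j·1024·100·2.13e-05 = 1 + j2.181.
Step 4 — H = 0.1736 - j0.3788.
Step 5 — Magnitude: |H| = 0.4167 (-7.6 dB); phase: φ = -65.4°.

|H| = 0.4167 (-7.6 dB), φ = -65.4°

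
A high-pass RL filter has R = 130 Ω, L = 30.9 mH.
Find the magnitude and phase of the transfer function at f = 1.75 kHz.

Step 1 — Angular frequency: ω = 2π·1750 = 1.1e+04 rad/s.
Step 2 — Transfer function: H(jω) = jωL/(R + jωL).
Step 3 — Numerator jωL = j·339.8; denominator R + jωL = 130 + j339.8.
Step 4 — H = 0.8723 + j0.3338.
Step 5 — Magnitude: |H| = 0.934 (-0.6 dB); phase: φ = 20.9°.

|H| = 0.934 (-0.6 dB), φ = 20.9°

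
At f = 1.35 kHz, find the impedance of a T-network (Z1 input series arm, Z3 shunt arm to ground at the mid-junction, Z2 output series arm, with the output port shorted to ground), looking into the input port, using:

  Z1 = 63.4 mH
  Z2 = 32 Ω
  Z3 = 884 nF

Step 1 — Angular frequency: ω = 2π·f = 2π·1350 = 8482 rad/s.
Step 2 — Component impedances:
  Z1: Z = jωL = j·8482·0.0634 = 0 + j537.8 Ω
  Z2: Z = R = 32 Ω
  Z3: Z = 1/(jωC) = -j/(ω·C) = 0 - j133.4 Ω
Step 3 — With the output port shorted to ground, the output series arm Z2 runs from the junction to ground; the shunt arm Z3 also runs from the junction to ground. They appear in parallel: Z3 || Z2 = 30.26 - j7.26 Ω.
Step 4 — Series with input arm Z1: Z_in = Z1 + (Z3 || Z2) = 30.26 + j530.5 Ω = 531.4∠86.7° Ω.

Z = 30.26 + j530.5 Ω = 531.4∠86.7° Ω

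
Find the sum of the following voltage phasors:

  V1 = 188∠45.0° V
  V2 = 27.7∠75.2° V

Step 1 — Convert each phasor to rectangular form:
  V1 = 188·(cos(45.0°) + j·sin(45.0°)) = 132.9 + j132.9 V
  V2 = 27.7·(cos(75.2°) + j·sin(75.2°)) = 7.076 + j26.78 V
Step 2 — Sum components: V_total = 140 + j159.7 V.
Step 3 — Convert to polar: |V_total| = 212.4 V, ∠V_total = 48.8°.

V_total = 212.4∠48.8° V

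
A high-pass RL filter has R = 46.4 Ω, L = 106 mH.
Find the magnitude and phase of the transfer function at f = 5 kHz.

Step 1 — Angular frequency: ω = 2π·5000 = 3.142e+04 rad/s.
Step 2 — Transfer function: H(jω) = jωL/(R + jωL).
Step 3 — Numerator jωL = j·3330; denominator R + jωL = 46.4 + j3330.
Step 4 — H = 0.9998 + j0.01393.
Step 5 — Magnitude: |H| = 0.9999 (-0.0 dB); phase: φ = 0.8°.

|H| = 0.9999 (-0.0 dB), φ = 0.8°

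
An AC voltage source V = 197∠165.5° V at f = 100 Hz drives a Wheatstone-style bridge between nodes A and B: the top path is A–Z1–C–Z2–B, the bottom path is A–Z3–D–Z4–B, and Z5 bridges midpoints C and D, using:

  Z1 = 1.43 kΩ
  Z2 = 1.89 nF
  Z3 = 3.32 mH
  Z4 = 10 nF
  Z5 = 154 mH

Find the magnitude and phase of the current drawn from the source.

Step 1 — Angular frequency: ω = 2π·f = 2π·100 = 628.3 rad/s.
Step 2 — Component impedances:
  Z1: Z = R = 1430 Ω
  Z2: Z = 1/(jωC) = -j/(ω·C) = 0 - j8.421e+05 Ω
  Z3: Z = jωL = j·628.3·0.00332 = 0 + j2.086 Ω
  Z4: Z = 1/(jωC) = -j/(ω·C) = 0 - j1.592e+05 Ω
  Z5: Z = jωL = j·628.3·0.154 = 0 + j96.76 Ω
Step 3 — Bridge requires nodal analysis (the Z5 bridge couples midpoints C and D, so the two paths cannot be reduced to a simple series/parallel combination). Setting node B to ground and injecting 1 A at node A, the 3-node admittance system at A, C, D solves to V_A = Z_AB = 0.2124 - j1.339e+05 Ω = 1.339e+05∠-90.0° Ω.
Step 4 — Source phasor: V = 197∠165.5° V = -190.7 + j49.32 V.
Step 5 — Ohm's law: I = V / Z_total = (-190.7 + j49.32) / (0.2124 - j1.339e+05) = -0.0003685 - j0.001425 A.
Step 6 — Convert to polar: |I| = 0.001472 A, ∠I = -104.5°.

I = 0.001472∠-104.5° A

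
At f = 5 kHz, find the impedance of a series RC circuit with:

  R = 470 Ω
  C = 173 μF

Step 1 — Angular frequency: ω = 2π·f = 2π·5000 = 3.142e+04 rad/s.
Step 2 — Component impedances:
  R: Z = R = 470 Ω
  C: Z = 1/(jωC) = -j/(ω·C) = 0 - j0.184 Ω
Step 3 — Series combination: Z_total = R + C = 470 - j0.184 Ω = 470∠-0.0° Ω.

Z = 470 - j0.184 Ω = 470∠-0.0° Ω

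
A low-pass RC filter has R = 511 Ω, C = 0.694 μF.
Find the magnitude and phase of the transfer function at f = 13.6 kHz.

Step 1 — Angular frequency: ω = 2π·1.36e+04 = 8.545e+04 rad/s.
Step 2 — Transfer function: H(jω) = 1/(1 + jωRC).
Step 3 — Denominator: 1 + jωRC = 1 + j·8.545e+04·511·6.94e-07 = 1 + j30.3.
Step 4 — H = 0.001088 - j0.03296.
Step 5 — Magnitude: |H| = 0.03298 (-29.6 dB); phase: φ = -88.1°.

|H| = 0.03298 (-29.6 dB), φ = -88.1°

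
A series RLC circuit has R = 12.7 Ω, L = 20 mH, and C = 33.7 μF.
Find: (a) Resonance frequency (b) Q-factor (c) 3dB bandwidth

Step 1 — Resonance condition Im(Z)=0 gives ω₀ = 1/√(LC).
Step 2 — ω₀ = 1/√(0.02·3.37e-05) = 1218 rad/s.
Step 3 — f₀ = ω₀/(2π) = 193.9 Hz.
Step 4 — Series Q: Q = ω₀L/R = 1218·0.02/12.7 = 1.918.
Step 5 — 3dB bandwidth: Δω = ω₀/Q = 635 rad/s; BW = Δω/(2π) = 101.1 Hz.

(a) f₀ = 193.9 Hz  (b) Q = 1.918  (c) BW = 101.1 Hz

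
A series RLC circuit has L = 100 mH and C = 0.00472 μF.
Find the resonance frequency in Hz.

Step 1 — Resonance condition Im(Z)=0 gives ω₀ = 1/√(LC).
Step 2 — ω₀ = 1/√(0.1·4.72e-09) = 4.603e+04 rad/s.
Step 3 — f₀ = ω₀/(2π) = 7326 Hz.

f₀ = 7326 Hz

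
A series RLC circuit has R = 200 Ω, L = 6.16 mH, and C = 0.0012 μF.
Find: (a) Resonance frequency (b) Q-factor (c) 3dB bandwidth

Step 1 — Resonance: ω₀ = 1/√(LC) = 1/√(0.00616·1.2e-09) = 3.678e+05 rad/s.
Step 2 — f₀ = ω₀/(2π) = 5.854e+04 Hz.
Step 3 — Series Q: Q = ω₀L/R = 3.678e+05·0.00616/200 = 11.33.
Step 4 — Bandwidth: Δω = ω₀/Q = 3.247e+04 rad/s; BW = Δω/(2π) = 5167 Hz.

(a) f₀ = 5.854e+04 Hz  (b) Q = 11.33  (c) BW = 5167 Hz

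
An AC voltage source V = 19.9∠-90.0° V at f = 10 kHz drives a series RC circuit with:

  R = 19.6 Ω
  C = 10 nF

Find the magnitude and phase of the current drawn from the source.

Step 1 — Angular frequency: ω = 2π·f = 2π·1e+04 = 6.283e+04 rad/s.
Step 2 — Component impedances:
  R: Z = R = 19.6 Ω
  C: Z = 1/(jωC) = -j/(ω·C) = 0 - j1592 Ω
Step 3 — Series combination: Z_total = R + C = 19.6 - j1592 Ω = 1592∠-89.3° Ω.
Step 4 — Source phasor: V = 19.9∠-90.0° V = 0 - j19.9 V.
Step 5 — Ohm's law: I = V / Z_total = (0 - j19.9) / (19.6 - j1592) = 0.0125 - j0.000154 A.
Step 6 — Convert to polar: |I| = 0.0125 A, ∠I = -0.7°.

I = 0.0125∠-0.7° A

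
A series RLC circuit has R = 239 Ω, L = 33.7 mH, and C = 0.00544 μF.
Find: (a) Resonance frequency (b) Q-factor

Step 1 — Resonance condition Im(Z)=0 gives ω₀ = 1/√(LC).
Step 2 — ω₀ = 1/√(0.0337·5.44e-09) = 7.386e+04 rad/s.
Step 3 — f₀ = ω₀/(2π) = 1.175e+04 Hz.
Step 4 — Series Q: Q = ω₀L/R = 7.386e+04·0.0337/239 = 10.41.

(a) f₀ = 1.175e+04 Hz  (b) Q = 10.41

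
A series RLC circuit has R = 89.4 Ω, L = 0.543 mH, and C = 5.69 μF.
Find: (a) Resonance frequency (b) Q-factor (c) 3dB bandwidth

Step 1 — Resonance: ω₀ = 1/√(LC) = 1/√(0.000543·5.69e-06) = 1.799e+04 rad/s.
Step 2 — f₀ = ω₀/(2π) = 2863 Hz.
Step 3 — Series Q: Q = ω₀L/R = 1.799e+04·0.000543/89.4 = 0.1093.
Step 4 — Bandwidth: Δω = ω₀/Q = 1.646e+05 rad/s; BW = Δω/(2π) = 2.62e+04 Hz.

(a) f₀ = 2863 Hz  (b) Q = 0.1093  (c) BW = 2.62e+04 Hz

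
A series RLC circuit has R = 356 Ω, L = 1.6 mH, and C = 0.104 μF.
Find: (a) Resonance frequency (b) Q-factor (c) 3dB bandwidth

Step 1 — Resonance: ω₀ = 1/√(LC) = 1/√(0.0016·1.04e-07) = 7.752e+04 rad/s.
Step 2 — f₀ = ω₀/(2π) = 1.234e+04 Hz.
Step 3 — Series Q: Q = ω₀L/R = 7.752e+04·0.0016/356 = 0.3484.
Step 4 — Bandwidth: Δω = ω₀/Q = 2.225e+05 rad/s; BW = Δω/(2π) = 3.541e+04 Hz.

(a) f₀ = 1.234e+04 Hz  (b) Q = 0.3484  (c) BW = 3.541e+04 Hz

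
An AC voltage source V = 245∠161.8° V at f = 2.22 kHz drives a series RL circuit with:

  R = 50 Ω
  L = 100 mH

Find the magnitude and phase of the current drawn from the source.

Step 1 — Angular frequency: ω = 2π·f = 2π·2220 = 1.395e+04 rad/s.
Step 2 — Component impedances:
  R: Z = R = 50 Ω
  L: Z = jωL = j·1.395e+04·0.1 = 0 + j1395 Ω
Step 3 — Series combination: Z_total = R + L = 50 + j1395 Ω = 1396∠87.9° Ω.
Step 4 — Source phasor: V = 245∠161.8° V = -232.7 + j76.52 V.
Step 5 — Ohm's law: I = V / Z_total = (-232.7 + j76.52) / (50 + j1395) = 0.04882 + j0.1686 A.
Step 6 — Convert to polar: |I| = 0.1755 A, ∠I = 73.9°.

I = 0.1755∠73.9° A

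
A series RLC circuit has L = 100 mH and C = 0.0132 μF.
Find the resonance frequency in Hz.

Step 1 — Resonance condition Im(Z)=0 gives ω₀ = 1/√(LC).
Step 2 — ω₀ = 1/√(0.1·1.32e-08) = 2.752e+04 rad/s.
Step 3 — f₀ = ω₀/(2π) = 4381 Hz.

f₀ = 4381 Hz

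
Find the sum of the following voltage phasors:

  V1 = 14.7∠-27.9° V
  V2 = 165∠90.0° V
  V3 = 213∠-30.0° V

Step 1 — Convert each phasor to rectangular form:
  V1 = 14.7·(cos(-27.9°) + j·sin(-27.9°)) = 12.99 - j6.879 V
  V2 = 165·(cos(90.0°) + j·sin(90.0°)) = 0 + j165 V
  V3 = 213·(cos(-30.0°) + j·sin(-30.0°)) = 184.5 - j106.5 V
Step 2 — Sum components: V_total = 197.5 + j51.62 V.
Step 3 — Convert to polar: |V_total| = 204.1 V, ∠V_total = 14.7°.

V_total = 204.1∠14.7° V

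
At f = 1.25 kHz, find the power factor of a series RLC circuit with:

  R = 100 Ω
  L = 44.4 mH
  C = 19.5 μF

Step 1 — Angular frequency: ω = 2π·f = 2π·1250 = 7854 rad/s.
Step 2 — Component impedances:
  R: Z = R = 100 Ω
  L: Z = jωL = j·7854·0.0444 = 0 + j348.7 Ω
  C: Z = 1/(jωC) = -j/(ω·C) = 0 - j6.529 Ω
Step 3 — Series combination: Z_total = R + L + C = 100 + j342.2 Ω = 356.5∠73.7° Ω.
Step 4 — Power factor: PF = cos(φ) = Re(Z)/|Z| = 100/356.5 = 0.2805.
Step 5 — Type: Im(Z) = 342.2 ⇒ lagging (phase φ = 73.7°).

PF = 0.2805 (lagging, φ = 73.7°)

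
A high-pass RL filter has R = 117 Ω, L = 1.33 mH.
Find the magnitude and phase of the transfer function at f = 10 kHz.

Step 1 — Angular frequency: ω = 2π·1e+04 = 6.283e+04 rad/s.
Step 2 — Transfer function: H(jω) = jωL/(R + jωL).
Step 3 — Numerator jωL = j·83.57; denominator R + jωL = 117 + j83.57.
Step 4 — H = 0.3378 + j0.473.
Step 5 — Magnitude: |H| = 0.5812 (-4.7 dB); phase: φ = 54.5°.

|H| = 0.5812 (-4.7 dB), φ = 54.5°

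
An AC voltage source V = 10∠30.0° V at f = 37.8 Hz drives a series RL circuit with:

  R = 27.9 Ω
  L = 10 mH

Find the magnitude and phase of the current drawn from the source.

Step 1 — Angular frequency: ω = 2π·f = 2π·37.8 = 237.5 rad/s.
Step 2 — Component impedances:
  R: Z = R = 27.9 Ω
  L: Z = jωL = j·237.5·0.01 = 0 + j2.375 Ω
Step 3 — Series combination: Z_total = R + L = 27.9 + j2.375 Ω = 28∠4.9° Ω.
Step 4 — Source phasor: V = 10∠30.0° V = 8.66 + j5 V.
Step 5 — Ohm's law: I = V / Z_total = (8.66 + j5) / (27.9 + j2.375) = 0.3233 + j0.1517 A.
Step 6 — Convert to polar: |I| = 0.3571 A, ∠I = 25.1°.

I = 0.3571∠25.1° A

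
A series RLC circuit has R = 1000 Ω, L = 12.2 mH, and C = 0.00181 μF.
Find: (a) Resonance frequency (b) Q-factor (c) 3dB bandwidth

Step 1 — Resonance condition Im(Z)=0 gives ω₀ = 1/√(LC).
Step 2 — ω₀ = 1/√(0.0122·1.81e-09) = 2.128e+05 rad/s.
Step 3 — f₀ = ω₀/(2π) = 3.387e+04 Hz.
Step 4 — Series Q: Q = ω₀L/R = 2.128e+05·0.0122/1000 = 2.596.
Step 5 — 3dB bandwidth: Δω = ω₀/Q = 8.197e+04 rad/s; BW = Δω/(2π) = 1.305e+04 Hz.

(a) f₀ = 3.387e+04 Hz  (b) Q = 2.596  (c) BW = 1.305e+04 Hz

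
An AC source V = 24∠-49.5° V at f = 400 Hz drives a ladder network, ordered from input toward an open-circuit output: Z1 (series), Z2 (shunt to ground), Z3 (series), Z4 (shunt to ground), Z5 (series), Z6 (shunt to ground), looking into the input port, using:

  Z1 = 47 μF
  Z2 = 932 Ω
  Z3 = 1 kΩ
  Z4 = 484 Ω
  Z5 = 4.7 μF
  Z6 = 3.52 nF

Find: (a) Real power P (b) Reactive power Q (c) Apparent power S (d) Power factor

Step 1 — Angular frequency: ω = 2π·f = 2π·400 = 2513 rad/s.
Step 2 — Component impedances:
  Z1: Z = 1/(jωC) = -j/(ω·C) = 0 - j8.466 Ω
  Z2: Z = R = 932 Ω
  Z3: Z = R = 1000 Ω
  Z4: Z = R = 484 Ω
  Z5: Z = 1/(jωC) = -j/(ω·C) = 0 - j84.66 Ω
  Z6: Z = 1/(jωC) = -j/(ω·C) = 0 - j1.13e+05 Ω
Step 3 — Ladder network (open output): work backward from the far end, alternating series and parallel combinations. Z_in = 572.5 - j8.774 Ω = 572.5∠-0.9° Ω.
Step 4 — Source phasor: V = 24∠-49.5° V = 15.59 - j18.25 V.
Step 5 — Current: I = V / Z = 0.02771 - j0.03145 A = 0.04192∠-48.6° A.
Step 6 — Complex power: S = V·I* = 1.006 - j0.01542 VA.
Step 7 — Real power: P = Re(S) = 1.006 W.
Step 8 — Reactive power: Q = Im(S) = -0.01542 VAR.
Step 9 — Apparent power: |S| = 1.006 VA.
Step 10 — Power factor: PF = P/|S| = 0.9999 (leading).

(a) P = 1.006 W  (b) Q = -0.01542 VAR  (c) S = 1.006 VA  (d) PF = 0.9999 (leading)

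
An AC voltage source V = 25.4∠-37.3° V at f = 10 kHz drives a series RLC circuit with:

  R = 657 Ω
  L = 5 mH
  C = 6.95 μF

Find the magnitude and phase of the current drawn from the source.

Step 1 — Angular frequency: ω = 2π·f = 2π·1e+04 = 6.283e+04 rad/s.
Step 2 — Component impedances:
  R: Z = R = 657 Ω
  L: Z = jωL = j·6.283e+04·0.005 = 0 + j314.2 Ω
  C: Z = 1/(jωC) = -j/(ω·C) = 0 - j2.29 Ω
Step 3 — Series combination: Z_total = R + L + C = 657 + j311.9 Ω = 727.3∠25.4° Ω.
Step 4 — Source phasor: V = 25.4∠-37.3° V = 20.21 - j15.39 V.
Step 5 — Ohm's law: I = V / Z_total = (20.21 - j15.39) / (657 + j311.9) = 0.01602 - j0.03103 A.
Step 6 — Convert to polar: |I| = 0.03493 A, ∠I = -62.7°.

I = 0.03493∠-62.7° A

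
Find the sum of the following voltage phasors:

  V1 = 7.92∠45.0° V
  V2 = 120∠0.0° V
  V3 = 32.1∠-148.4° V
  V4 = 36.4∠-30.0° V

Step 1 — Convert each phasor to rectangular form:
  V1 = 7.92·(cos(45.0°) + j·sin(45.0°)) = 5.6 + j5.6 V
  V2 = 120·(cos(0.0°) + j·sin(0.0°)) = 120 V
  V3 = 32.1·(cos(-148.4°) + j·sin(-148.4°)) = -27.34 - j16.82 V
  V4 = 36.4·(cos(-30.0°) + j·sin(-30.0°)) = 31.52 - j18.2 V
Step 2 — Sum components: V_total = 129.8 - j29.42 V.
Step 3 — Convert to polar: |V_total| = 133.1 V, ∠V_total = -12.8°.

V_total = 133.1∠-12.8° V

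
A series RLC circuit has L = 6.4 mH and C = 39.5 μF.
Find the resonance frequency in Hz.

Step 1 — Resonance condition Im(Z)=0 gives ω₀ = 1/√(LC).
Step 2 — ω₀ = 1/√(0.0064·3.95e-05) = 1989 rad/s.
Step 3 — f₀ = ω₀/(2π) = 316.5 Hz.

f₀ = 316.5 Hz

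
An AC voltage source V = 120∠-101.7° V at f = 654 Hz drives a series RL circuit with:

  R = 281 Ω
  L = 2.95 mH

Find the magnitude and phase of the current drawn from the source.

Step 1 — Angular frequency: ω = 2π·f = 2π·654 = 4109 rad/s.
Step 2 — Component impedances:
  R: Z = R = 281 Ω
  L: Z = jωL = j·4109·0.00295 = 0 + j12.12 Ω
Step 3 — Series combination: Z_total = R + L = 281 + j12.12 Ω = 281.3∠2.5° Ω.
Step 4 — Source phasor: V = 120∠-101.7° V = -24.33 - j117.5 V.
Step 5 — Ohm's law: I = V / Z_total = (-24.33 - j117.5) / (281 + j12.12) = -0.1044 - j0.4137 A.
Step 6 — Convert to polar: |I| = 0.4266 A, ∠I = -104.2°.

I = 0.4266∠-104.2° A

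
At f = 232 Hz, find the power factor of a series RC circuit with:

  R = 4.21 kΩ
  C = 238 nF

Step 1 — Angular frequency: ω = 2π·f = 2π·232 = 1458 rad/s.
Step 2 — Component impedances:
  R: Z = R = 4210 Ω
  C: Z = 1/(jωC) = -j/(ω·C) = 0 - j2882 Ω
Step 3 — Series combination: Z_total = R + C = 4210 - j2882 Ω = 5102∠-34.4° Ω.
Step 4 — Power factor: PF = cos(φ) = Re(Z)/|Z| = 4210/5102.2 = 0.8251.
Step 5 — Type: Im(Z) = -2882 ⇒ leading (phase φ = -34.4°).

PF = 0.8251 (leading, φ = -34.4°)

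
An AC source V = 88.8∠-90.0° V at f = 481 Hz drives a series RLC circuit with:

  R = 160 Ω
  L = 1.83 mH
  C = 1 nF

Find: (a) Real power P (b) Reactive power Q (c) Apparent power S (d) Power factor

Step 1 — Angular frequency: ω = 2π·f = 2π·481 = 3022 rad/s.
Step 2 — Component impedances:
  R: Z = R = 160 Ω
  L: Z = jωL = j·3022·0.00183 = 0 + j5.531 Ω
  C: Z = 1/(jωC) = -j/(ω·C) = 0 - j3.309e+05 Ω
Step 3 — Series combination: Z_total = R + L + C = 160 - j3.309e+05 Ω = 3.309e+05∠-90.0° Ω.
Step 4 — Source phasor: V = 88.8∠-90.0° V = 0 - j88.8 V.
Step 5 — Current: I = V / Z = 0.0002684 - j1.298e-07 A = 0.0002684∠-0.0° A.
Step 6 — Complex power: S = V·I* = 1.152e-05 - j0.02383 VA.
Step 7 — Real power: P = Re(S) = 1.152e-05 W.
Step 8 — Reactive power: Q = Im(S) = -0.02383 VAR.
Step 9 — Apparent power: |S| = 0.02383 VA.
Step 10 — Power factor: PF = P/|S| = 0.0004836 (leading).

(a) P = 1.152e-05 W  (b) Q = -0.02383 VAR  (c) S = 0.02383 VA  (d) PF = 0.0004836 (leading)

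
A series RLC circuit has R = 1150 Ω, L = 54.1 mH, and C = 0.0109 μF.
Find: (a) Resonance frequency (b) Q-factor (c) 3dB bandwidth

Step 1 — Resonance condition Im(Z)=0 gives ω₀ = 1/√(LC).
Step 2 — ω₀ = 1/√(0.0541·1.09e-08) = 4.118e+04 rad/s.
Step 3 — f₀ = ω₀/(2π) = 6554 Hz.
Step 4 — Series Q: Q = ω₀L/R = 4.118e+04·0.0541/1150 = 1.937.
Step 5 — 3dB bandwidth: Δω = ω₀/Q = 2.126e+04 rad/s; BW = Δω/(2π) = 3383 Hz.

(a) f₀ = 6554 Hz  (b) Q = 1.937  (c) BW = 3383 Hz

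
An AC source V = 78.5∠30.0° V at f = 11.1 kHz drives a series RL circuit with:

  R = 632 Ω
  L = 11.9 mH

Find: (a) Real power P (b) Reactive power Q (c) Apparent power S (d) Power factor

Step 1 — Angular frequency: ω = 2π·f = 2π·1.11e+04 = 6.974e+04 rad/s.
Step 2 — Component impedances:
  R: Z = R = 632 Ω
  L: Z = jωL = j·6.974e+04·0.0119 = 0 + j829.9 Ω
Step 3 — Series combination: Z_total = R + L = 632 + j829.9 Ω = 1043∠52.7° Ω.
Step 4 — Source phasor: V = 78.5∠30.0° V = 67.98 + j39.25 V.
Step 5 — Current: I = V / Z = 0.06942 - j0.02905 A = 0.07525∠-22.7° A.
Step 6 — Complex power: S = V·I* = 3.579 + j4.7 VA.
Step 7 — Real power: P = Re(S) = 3.579 W.
Step 8 — Reactive power: Q = Im(S) = 4.7 VAR.
Step 9 — Apparent power: |S| = 5.907 VA.
Step 10 — Power factor: PF = P/|S| = 0.6058 (lagging).

(a) P = 3.579 W  (b) Q = 4.7 VAR  (c) S = 5.907 VA  (d) PF = 0.6058 (lagging)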